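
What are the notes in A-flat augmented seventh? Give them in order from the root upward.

A-flat augmented seventh is an augmented seventh built on A-flat.
- root: A-flat
- major 3rd: C
- augmented 5th: E
- minor 7th: G-flat

A-flat, C, E, G-flat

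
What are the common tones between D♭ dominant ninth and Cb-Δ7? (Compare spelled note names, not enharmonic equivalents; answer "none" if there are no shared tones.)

Cb

D♭ dominant ninth = Db, F, Ab, Cb, Eb.
Cb-Δ7 = Cb, Ebb, Gb, Bb.
Shared: Cb.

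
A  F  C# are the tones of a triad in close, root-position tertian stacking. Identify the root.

Stacking in thirds gives F – A – C#, so F is the root — F augmented triad.

F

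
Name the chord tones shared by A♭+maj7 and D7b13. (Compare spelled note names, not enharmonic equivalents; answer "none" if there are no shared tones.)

C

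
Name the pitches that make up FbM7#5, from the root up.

Root Fb, quality augmented major seventh:
root → Fb
3rd (major 3rd) → Ab
5th (augmented 5th) → C
7th (major 7th) → Eb

Fb, Ab, C, Eb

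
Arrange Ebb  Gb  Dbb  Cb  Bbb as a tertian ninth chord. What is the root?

Stacking in thirds gives Cb – Ebb – Gb – Bbb – Dbb, so Cb is the root — Cb minor seventh flat nine.

Cb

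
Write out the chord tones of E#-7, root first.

E#, G#, B#, D#

Root E#, quality minor seventh:
- root: E#
- minor 3rd: G#
- perfect 5th: B#
- minor 7th: D#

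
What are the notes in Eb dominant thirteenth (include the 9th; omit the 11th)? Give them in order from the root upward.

Eb  G  Bb  Db  F  C

Eb dominant thirteenth is a dominant thirteenth built on Eb.
Root: Eb
Major 3rd (3rd): G
Perfect 5th (5th): Bb
Minor 7th (7th): Db
Major 9th (9th): F
Major 13th (13th): C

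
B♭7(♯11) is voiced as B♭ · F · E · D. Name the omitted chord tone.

The full B♭7(♯11) chord is B♭, D, F, A♭, E.
Comparing with the voicing, the minor 7th (7th) — A♭ — is absent.

A♭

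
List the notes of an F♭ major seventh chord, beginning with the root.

F♭ major seventh: major seventh on F-flat.
- root: F-flat
- major 3rd: A-flat
- perfect 5th: C-flat
- major 7th: E-flat

F-flat, A-flat, C-flat, E-flat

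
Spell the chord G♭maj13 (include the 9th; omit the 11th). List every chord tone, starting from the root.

Root Gb, quality major thirteenth:
- root: Gb
- major 3rd: Bb
- perfect 5th: Db
- major 7th: F
- major 9th: Ab
- major 13th: Eb

Gb  Bb  Db  F  Ab  Eb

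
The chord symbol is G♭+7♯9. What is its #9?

Root of G♭+7♯9 = Gb. The 9th is an augmented 9th: Gb up an augmented 9th → A.

A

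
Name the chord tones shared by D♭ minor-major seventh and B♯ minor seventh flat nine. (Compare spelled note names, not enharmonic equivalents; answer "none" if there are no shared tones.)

none

D♭ minor-major seventh = D-flat, F-flat, A-flat, C.
B♯ minor seventh flat nine = B-sharp, D-sharp, F-double-sharp, A-sharp, C-sharp.
Shared: none.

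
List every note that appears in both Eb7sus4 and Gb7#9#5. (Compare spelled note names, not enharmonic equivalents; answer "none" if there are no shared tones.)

Bb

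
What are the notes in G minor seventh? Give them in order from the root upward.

G B-flat D F

G minor seventh: minor seventh on G.
Root: G
Minor 3rd (3rd): B-flat
Perfect 5th (5th): D
Minor 7th (7th): F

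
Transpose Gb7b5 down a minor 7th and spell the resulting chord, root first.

G♭ down a minor 7th → A♭. New chord: A♭ dominant seventh flat five.
- root: A♭
- major 3rd: C
- diminished 5th: E𝄫
- minor 7th: G♭

A♭  C  E𝄫  G♭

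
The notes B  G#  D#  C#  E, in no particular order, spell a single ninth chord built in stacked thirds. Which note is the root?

C#

Stacking in thirds gives C# – E – G# – B – D#, so C# is the root — C# minor ninth.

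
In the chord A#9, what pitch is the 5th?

A#9 is built on A#; its 5th is a perfect 5th above the root.
A fifth above A uses the letter E, and the perfect 5th above A# is E#.

E#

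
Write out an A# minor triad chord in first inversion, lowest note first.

A# minor triad = A-sharp–C-sharp–E-sharp; first inversion → third (C-sharp) lowest.

C-sharp, E-sharp, A-sharp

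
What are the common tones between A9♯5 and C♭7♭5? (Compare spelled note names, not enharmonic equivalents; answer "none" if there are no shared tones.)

A9♯5: A C# E# G B
C♭7♭5: Cb Eb Gbb Bbb
Common to both → none.

none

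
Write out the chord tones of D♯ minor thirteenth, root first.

D♯ minor thirteenth: minor thirteenth on D♯.
- root: D♯
- minor 3rd: F♯
- perfect 5th: A♯
- minor 7th: C♯
- major 9th: E♯
- perfect 11th: G♯
- major 13th: B♯

D♯, F♯, A♯, C♯, E♯, G♯, B♯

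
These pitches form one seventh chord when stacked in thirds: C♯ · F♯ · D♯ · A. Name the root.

D♯

Stacking in thirds gives D♯ – F♯ – A – C♯, so D♯ is the root — D♯ half-diminished seventh.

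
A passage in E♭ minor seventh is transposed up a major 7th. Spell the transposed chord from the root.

E♭ up a major 7th → D. New chord: D minor seventh.
Root: D
Minor 3rd (3rd): F
Perfect 5th (5th): A
Minor 7th (7th): C

D F A C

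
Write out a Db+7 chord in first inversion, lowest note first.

F, A, Cb, Db

Db+7 = Db–F–A–Cb; first inversion → third (F) lowest.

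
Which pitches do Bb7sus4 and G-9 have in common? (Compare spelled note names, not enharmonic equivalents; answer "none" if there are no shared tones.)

Bb – F

Bb7sus4 = Bb, Eb, F, Ab.
G-9 = G, Bb, D, F, A.
Shared: Bb, F.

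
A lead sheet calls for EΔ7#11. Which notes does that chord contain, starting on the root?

EΔ7#11: major seventh sharp eleven on E.
E — root
G# — major 3rd
B — perfect 5th
D# — major 7th
A# — augmented 11th

E G# B D# A#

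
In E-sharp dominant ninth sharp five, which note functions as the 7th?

D#

E-sharp dominant ninth sharp five is built on E#; its 7th is a minor 7th above the root.
A seventh above E uses the letter D, and the minor 7th above E# is D#.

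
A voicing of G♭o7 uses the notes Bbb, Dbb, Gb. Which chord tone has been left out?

G♭o7 = Gb, Bbb, Dbb, Fbb. The voicing lacks the 7th (diminished 7th), Fbb.

Fbb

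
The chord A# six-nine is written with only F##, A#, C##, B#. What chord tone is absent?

A# six-nine = A#, C##, E#, F##, B#. The voicing lacks the 5th (perfect 5th), E#.

E#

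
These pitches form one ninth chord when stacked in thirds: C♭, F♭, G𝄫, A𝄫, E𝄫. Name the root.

Arranged so that each adjacent pair is a third by letter name: F♭ – A𝄫 – C♭ – E𝄫 – G𝄫.
The bottom of that stack, F♭, is the root (this is F♭ minor seventh flat nine).

F♭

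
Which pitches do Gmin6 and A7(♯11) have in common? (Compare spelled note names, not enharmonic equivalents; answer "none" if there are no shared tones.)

G  E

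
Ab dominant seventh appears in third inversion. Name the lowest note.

G-flat

Ab dominant seventh in root position is A-flat–C–E-flat–G-flat.
Third inversion places the seventh in the bass, which is G-flat.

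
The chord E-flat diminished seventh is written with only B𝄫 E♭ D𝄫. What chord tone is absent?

G♭

The full E-flat diminished seventh chord is E♭, G♭, B𝄫, D𝄫.
Comparing with the voicing, the minor 3rd (3rd) — G♭ — is absent.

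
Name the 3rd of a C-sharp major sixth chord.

E-sharp

C-sharp major sixth is built on C-sharp; its 3rd is a major 3rd above the root.
A third above C uses the letter E, and the major 3rd above C-sharp is E-sharp.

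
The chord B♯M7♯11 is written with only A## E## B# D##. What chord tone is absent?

B♯M7♯11 = B#, D##, F##, A##, E##. The voicing lacks the 5th (perfect 5th), F##.

F##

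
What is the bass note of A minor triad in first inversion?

A minor triad in root position is A–C–E.
First inversion places the third in the bass, which is C.

C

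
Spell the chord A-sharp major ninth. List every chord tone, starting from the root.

A-sharp – C-double-sharp – E-sharp – G-double-sharp – B-sharp

Root A-sharp, quality major ninth:
Root: A-sharp
Major 3rd (3rd): C-double-sharp
Perfect 5th (5th): E-sharp
Major 7th (7th): G-double-sharp
Major 9th (9th): B-sharp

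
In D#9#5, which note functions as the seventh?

C#

D#9#5 is built on D#; its 7th is a minor 7th above the root.
A seventh above D uses the letter C, and the minor 7th above D# is C#.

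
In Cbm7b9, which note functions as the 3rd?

Ebb

Cbm7b9 is built on Cb; its 3rd is a minor 3rd above the root.
A third above C uses the letter E, and the minor 3rd above Cb is Ebb.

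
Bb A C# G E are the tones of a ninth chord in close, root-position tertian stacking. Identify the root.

A

Arranged so that each adjacent pair is a third by letter name: A – C# – E – G – Bb.
The bottom of that stack, A, is the root (this is A dominant seventh flat nine).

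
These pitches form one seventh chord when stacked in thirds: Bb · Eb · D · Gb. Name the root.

Eb

Stacking in thirds gives Eb – Gb – Bb – D, so Eb is the root — Eb minor-major seventh.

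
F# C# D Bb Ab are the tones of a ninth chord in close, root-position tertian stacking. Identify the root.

Bb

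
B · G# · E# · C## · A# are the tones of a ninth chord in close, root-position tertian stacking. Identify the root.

Arranged so that each adjacent pair is a third by letter name: A# – C## – E# – G# – B.
The bottom of that stack, A#, is the root (this is A# dominant seventh flat nine).

A#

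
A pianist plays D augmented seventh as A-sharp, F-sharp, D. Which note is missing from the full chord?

D augmented seventh = D, F-sharp, A-sharp, C. The voicing lacks the 7th (minor 7th), C.

C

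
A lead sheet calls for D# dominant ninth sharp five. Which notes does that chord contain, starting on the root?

D-sharp – F-double-sharp – A-double-sharp – C-sharp – E-sharp

Root D-sharp, quality dominant ninth sharp five:
Root: D-sharp
Major 3rd (3rd): F-double-sharp
Augmented 5th (5th): A-double-sharp
Minor 7th (7th): C-sharp
Major 9th (9th): E-sharp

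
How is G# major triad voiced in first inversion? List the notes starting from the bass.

In root position, G# major triad is G-sharp–B-sharp–D-sharp.
First inversion puts the third (B-sharp) in the bass.

B-sharp, D-sharp, G-sharp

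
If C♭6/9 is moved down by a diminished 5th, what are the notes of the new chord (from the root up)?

F, A, C, D, G

Transposed root: Cb → F (diminished 5th down). So we spell F six-nine:
F — root
A — major 3rd
C — perfect 5th
D — major 6th
G — major 9th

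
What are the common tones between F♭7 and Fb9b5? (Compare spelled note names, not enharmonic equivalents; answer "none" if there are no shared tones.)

F♭7 = F♭, A♭, C♭, E𝄫.
Fb9b5 = F♭, A♭, C𝄫, E𝄫, G♭.
Shared: F♭, A♭, E𝄫.

F♭  A♭  E𝄫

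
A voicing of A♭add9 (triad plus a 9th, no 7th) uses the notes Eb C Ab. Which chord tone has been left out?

Bb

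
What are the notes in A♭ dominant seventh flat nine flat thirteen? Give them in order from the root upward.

A-flat, C, E-flat, G-flat, B-double-flat, F-flat

Root A-flat, quality dominant seventh flat nine flat thirteen:
- root: A-flat
- major 3rd: C
- perfect 5th: E-flat
- minor 7th: G-flat
- minor 9th: B-double-flat
- minor 13th: F-flat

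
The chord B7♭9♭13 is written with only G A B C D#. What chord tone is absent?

F#

The full B7♭9♭13 chord is B, D#, F#, A, C, G.
Comparing with the voicing, the perfect 5th (5th) — F# — is absent.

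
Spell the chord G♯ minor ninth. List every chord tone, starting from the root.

G♯ minor ninth is a minor ninth built on G-sharp.
root → G-sharp
3rd (minor 3rd) → B
5th (perfect 5th) → D-sharp
7th (minor 7th) → F-sharp
9th (major 9th) → A-sharp

G-sharp, B, D-sharp, F-sharp, A-sharp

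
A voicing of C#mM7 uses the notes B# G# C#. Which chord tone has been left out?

The full C#mM7 chord is C#, E, G#, B#.
Comparing with the voicing, the minor 3rd (3rd) — E — is absent.

E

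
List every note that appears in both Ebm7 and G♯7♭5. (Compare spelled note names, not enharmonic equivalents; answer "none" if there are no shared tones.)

none

Ebm7: Eb Gb Bb Db
G♯7♭5: G# B# D F#
Common to both → none.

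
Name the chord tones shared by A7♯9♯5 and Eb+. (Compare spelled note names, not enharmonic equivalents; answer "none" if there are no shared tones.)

G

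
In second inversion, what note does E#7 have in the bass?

B#

E#7 = E#–G##–B#–D#. Second inversion → fifth in the bass = B#.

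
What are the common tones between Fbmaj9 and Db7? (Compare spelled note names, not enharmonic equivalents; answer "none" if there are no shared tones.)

Fbmaj9 = Fb, Ab, Cb, Eb, Gb.
Db7 = Db, F, Ab, Cb.
Shared: Ab, Cb.

Ab, Cb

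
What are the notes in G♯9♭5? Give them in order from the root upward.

G# – B# – D – F# – A#

G♯9♭5: dominant ninth flat five on G#.
G# — root
B# — major 3rd
D — diminished 5th
F# — minor 7th
A# — major 9th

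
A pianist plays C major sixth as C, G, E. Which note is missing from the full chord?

A

C major sixth = C, E, G, A. The voicing lacks the 6th (major 6th), A.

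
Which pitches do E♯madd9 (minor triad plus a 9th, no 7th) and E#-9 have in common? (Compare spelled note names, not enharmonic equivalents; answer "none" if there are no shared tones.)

E#, G#, B#, F##

E♯madd9 = E#, G#, B#, F##.
E#-9 = E#, G#, B#, D#, F##.
Shared: E#, G#, B#, F##.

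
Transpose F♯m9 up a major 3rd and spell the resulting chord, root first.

A major 3rd up from F# is A#, so the new chord is A# minor ninth.
root → A#
3rd (minor 3rd) → C#
5th (perfect 5th) → E#
7th (minor 7th) → G#
9th (major 9th) → B#

A#  C#  E#  G#  B#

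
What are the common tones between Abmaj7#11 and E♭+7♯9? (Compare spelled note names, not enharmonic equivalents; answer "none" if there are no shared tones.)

Eb  G

Abmaj7#11 = Ab, C, Eb, G, D.
E♭+7♯9 = Eb, G, B, Db, F#.
Shared: Eb, G.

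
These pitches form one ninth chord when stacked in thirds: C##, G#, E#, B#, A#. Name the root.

A#

Arranged so that each adjacent pair is a third by letter name: A# – C## – E# – G# – B#.
The bottom of that stack, A#, is the root (this is A# dominant ninth).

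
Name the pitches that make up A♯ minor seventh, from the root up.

A♯ minor seventh: minor seventh on A#.
Root: A#
Minor 3rd (3rd): C#
Perfect 5th (5th): E#
Minor 7th (7th): G#

A#, C#, E#, G#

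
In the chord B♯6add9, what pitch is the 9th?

C𝄪

B♯6add9 is built on B♯; its 9th is a major 9th above the root.
A second above B uses the letter C, and the major 9th above B♯ is C𝄪.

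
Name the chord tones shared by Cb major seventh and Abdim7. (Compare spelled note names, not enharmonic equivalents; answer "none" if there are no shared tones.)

Cb

Cb major seventh: Cb Eb Gb Bb
Abdim7: Ab Cb Ebb Gbb
Common to both → Cb.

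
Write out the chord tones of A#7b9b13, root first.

A# C## E# G# B F#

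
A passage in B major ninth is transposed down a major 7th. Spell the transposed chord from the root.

C, E, G, B, D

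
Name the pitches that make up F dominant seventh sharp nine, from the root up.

F – A – C – E-flat – G-sharp

F dominant seventh sharp nine is a dominant seventh sharp nine built on F.
root → F
3rd (major 3rd) → A
5th (perfect 5th) → C
7th (minor 7th) → E-flat
9th (augmented 9th) → G-sharp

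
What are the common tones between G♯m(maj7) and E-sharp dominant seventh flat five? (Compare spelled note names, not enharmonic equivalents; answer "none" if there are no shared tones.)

G♯m(maj7): G# B D# F##
E-sharp dominant seventh flat five: E# G## B D#
Common to both → B, D#.

B, D#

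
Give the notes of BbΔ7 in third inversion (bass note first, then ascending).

In root position, BbΔ7 is Bb–D–F–A.
Third inversion puts the seventh (A) in the bass.

A, Bb, D, F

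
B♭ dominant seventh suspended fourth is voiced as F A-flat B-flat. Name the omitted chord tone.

The full B♭ dominant seventh suspended fourth chord is B-flat, E-flat, F, A-flat.
Comparing with the voicing, the perfect 4th (4th) — E-flat — is absent.

E-flat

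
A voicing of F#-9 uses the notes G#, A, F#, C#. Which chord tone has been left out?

F#-9 = F#, A, C#, E, G#. The voicing lacks the 7th (minor 7th), E.

E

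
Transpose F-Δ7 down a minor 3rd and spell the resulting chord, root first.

D, F, A, C#

F down a minor 3rd → D. New chord: D minor-major seventh.
- root: D
- minor 3rd: F
- perfect 5th: A
- major 7th: C#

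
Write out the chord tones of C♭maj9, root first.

C♭maj9 is a major ninth built on Cb.
- root: Cb
- major 3rd: Eb
- perfect 5th: Gb
- major 7th: Bb
- major 9th: Db

Cb, Eb, Gb, Bb, Db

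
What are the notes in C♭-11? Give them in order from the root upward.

Root Cb, quality minor eleventh:
root → Cb
3rd (minor 3rd) → Ebb
5th (perfect 5th) → Gb
7th (minor 7th) → Bbb
9th (major 9th) → Db
11th (perfect 11th) → Fb

Cb – Ebb – Gb – Bbb – Db – Fb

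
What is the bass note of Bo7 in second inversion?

F

Bo7 = B–D–F–Ab. Second inversion → fifth in the bass = F.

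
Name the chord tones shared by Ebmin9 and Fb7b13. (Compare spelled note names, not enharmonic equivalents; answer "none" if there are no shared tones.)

none

Ebmin9: Eb Gb Bb Db F
Fb7b13: Fb Ab Cb Ebb Dbb
Common to both → none.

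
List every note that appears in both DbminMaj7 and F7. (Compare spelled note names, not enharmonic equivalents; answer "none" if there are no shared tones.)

DbminMaj7: Db Fb Ab C
F7: F A C Eb
Common to both → C.

C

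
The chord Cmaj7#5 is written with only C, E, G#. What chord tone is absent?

The full Cmaj7#5 chord is C, E, G#, B.
Comparing with the voicing, the major 7th (7th) — B — is absent.

B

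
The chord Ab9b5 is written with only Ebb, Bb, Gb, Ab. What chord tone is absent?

C

The full Ab9b5 chord is Ab, C, Ebb, Gb, Bb.
Comparing with the voicing, the major 3rd (3rd) — C — is absent.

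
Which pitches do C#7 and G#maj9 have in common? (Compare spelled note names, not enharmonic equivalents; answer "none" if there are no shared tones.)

G#

C#7: C# E# G# B
G#maj9: G# B# D# F## A#
Common to both → G#.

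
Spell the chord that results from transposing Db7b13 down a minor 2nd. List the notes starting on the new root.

A minor 2nd down from Db is C, so the new chord is C dominant seventh flat thirteen.
C — root
E — major 3rd
G — perfect 5th
Bb — minor 7th
Ab — minor 13th

C, E, G, Bb, Ab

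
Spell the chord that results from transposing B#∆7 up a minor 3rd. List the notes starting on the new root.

D♯ – F𝄪 – A♯ – C𝄪

B♯ up a minor 3rd → D♯. New chord: D♯ major seventh.
root → D♯
3rd (major 3rd) → F𝄪
5th (perfect 5th) → A♯
7th (major 7th) → C𝄪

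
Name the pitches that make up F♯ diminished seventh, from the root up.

F-sharp, A, C, E-flat

Root F-sharp, quality diminished seventh:
F-sharp — root
A — minor 3rd
C — diminished 5th
E-flat — diminished 7th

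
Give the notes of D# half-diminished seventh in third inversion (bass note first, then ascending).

C-sharp – D-sharp – F-sharp – A

D# half-diminished seventh = D-sharp–F-sharp–A–C-sharp; third inversion → seventh (C-sharp) lowest.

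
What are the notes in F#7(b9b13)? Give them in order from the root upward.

Root F#, quality dominant seventh flat nine flat thirteen:
Root: F#
Major 3rd (3rd): A#
Perfect 5th (5th): C#
Minor 7th (7th): E
Minor 9th (9th): G
Minor 13th (13th): D

F# A# C# E G D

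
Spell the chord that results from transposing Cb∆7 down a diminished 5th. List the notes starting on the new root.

F – A – C – E

Cb down a diminished 5th → F. New chord: F major seventh.
F — root
A — major 3rd
C — perfect 5th
E — major 7th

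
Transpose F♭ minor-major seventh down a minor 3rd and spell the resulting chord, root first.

D-flat F-flat A-flat C

A minor 3rd down from F-flat is D-flat, so the new chord is D-flat minor-major seventh.
- root: D-flat
- minor 3rd: F-flat
- perfect 5th: A-flat
- major 7th: C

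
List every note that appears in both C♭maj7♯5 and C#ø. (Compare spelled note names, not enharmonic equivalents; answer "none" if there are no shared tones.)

G

C♭maj7♯5 = C♭, E♭, G, B♭.
C#ø = C♯, E, G, B.
Shared: G.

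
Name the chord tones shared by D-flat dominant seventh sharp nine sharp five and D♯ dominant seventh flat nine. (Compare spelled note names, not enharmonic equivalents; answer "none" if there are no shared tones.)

D-flat dominant seventh sharp nine sharp five = D-flat, F, A, C-flat, E.
D♯ dominant seventh flat nine = D-sharp, F-double-sharp, A-sharp, C-sharp, E.
Shared: E.

E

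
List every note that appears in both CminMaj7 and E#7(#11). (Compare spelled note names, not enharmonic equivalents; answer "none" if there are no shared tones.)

CminMaj7 = C, Eb, G, B.
E#7(#11) = E#, G##, B#, D#, A##.
Shared: none.

none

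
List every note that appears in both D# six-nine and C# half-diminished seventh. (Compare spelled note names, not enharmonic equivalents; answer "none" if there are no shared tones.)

none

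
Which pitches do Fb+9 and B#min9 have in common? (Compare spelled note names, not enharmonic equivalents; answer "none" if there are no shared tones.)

Fb+9: Fb Ab C Ebb Gb
B#min9: B# D# F## A# C##
Common to both → none.

none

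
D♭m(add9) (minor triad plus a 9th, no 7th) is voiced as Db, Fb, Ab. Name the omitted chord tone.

Eb

D♭m(add9) = Db, Fb, Ab, Eb. The voicing lacks the 9th (major 9th), Eb.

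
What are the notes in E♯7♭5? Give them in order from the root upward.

E# G## B D#

E♯7♭5 is a dominant seventh flat five built on E#.
E# — root
G## — major 3rd
B — diminished 5th
D# — minor 7th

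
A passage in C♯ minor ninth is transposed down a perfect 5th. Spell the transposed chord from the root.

Transposed root: C-sharp → F-sharp (perfect 5th down). So we spell F-sharp minor ninth:
root → F-sharp
3rd (minor 3rd) → A
5th (perfect 5th) → C-sharp
7th (minor 7th) → E
9th (major 9th) → G-sharp

F-sharp A C-sharp E G-sharp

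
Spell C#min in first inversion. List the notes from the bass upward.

E G# C#

In root position, C#min is C#–E–G#.
First inversion puts the third (E) in the bass.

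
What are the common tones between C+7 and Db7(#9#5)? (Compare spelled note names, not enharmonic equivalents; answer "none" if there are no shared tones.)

E

C+7 = C, E, G♯, B♭.
Db7(#9#5) = D♭, F, A, C♭, E.
Shared: E.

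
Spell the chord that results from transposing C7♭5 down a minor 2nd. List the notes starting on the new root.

B  D#  F  A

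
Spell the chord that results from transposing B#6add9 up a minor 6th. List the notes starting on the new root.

G♯, B♯, D♯, E♯, A♯

Transposed root: B♯ → G♯ (minor 6th up). So we spell G♯ six-nine:
- root: G♯
- major 3rd: B♯
- perfect 5th: D♯
- major 6th: E♯
- major 9th: A♯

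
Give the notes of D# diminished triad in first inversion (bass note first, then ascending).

In root position, D# diminished triad is D-sharp–F-sharp–A.
First inversion puts the third (F-sharp) in the bass.

F-sharp  A  D-sharp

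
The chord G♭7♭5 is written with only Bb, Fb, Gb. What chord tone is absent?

The full G♭7♭5 chord is Gb, Bb, Dbb, Fb.
Comparing with the voicing, the diminished 5th (5th) — Dbb — is absent.

Dbb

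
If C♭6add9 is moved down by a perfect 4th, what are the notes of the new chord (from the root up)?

A perfect 4th down from Cb is Gb, so the new chord is Gb six-nine.
root → Gb
3rd (major 3rd) → Bb
5th (perfect 5th) → Db
6th (major 6th) → Eb
9th (major 9th) → Ab

Gb – Bb – Db – Eb – Ab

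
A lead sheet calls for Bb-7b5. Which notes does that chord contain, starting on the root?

Bb-7b5 is a half-diminished seventh built on Bb.
root → Bb
3rd (minor 3rd) → Db
5th (diminished 5th) → Fb
7th (minor 7th) → Ab

Bb  Db  Fb  Ab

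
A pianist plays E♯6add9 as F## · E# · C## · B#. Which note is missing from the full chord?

G##

E♯6add9 = E#, G##, B#, C##, F##. The voicing lacks the 3rd (major 3rd), G##.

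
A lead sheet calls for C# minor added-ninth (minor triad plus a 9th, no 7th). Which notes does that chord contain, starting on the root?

C# minor added-ninth: minor added-ninth on C-sharp.
- root: C-sharp
- minor 3rd: E
- perfect 5th: G-sharp
- major 9th: D-sharp

C-sharp E G-sharp D-sharp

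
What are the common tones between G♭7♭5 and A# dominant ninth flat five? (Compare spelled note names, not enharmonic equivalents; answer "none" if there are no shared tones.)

none

G♭7♭5: Gb Bb Dbb Fb
A# dominant ninth flat five: A# C## E G# B#
Common to both → none.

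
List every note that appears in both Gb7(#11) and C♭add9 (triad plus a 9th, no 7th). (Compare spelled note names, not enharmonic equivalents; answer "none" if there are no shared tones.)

Gb7(#11) = Gb, Bb, Db, Fb, C.
C♭add9 = Cb, Eb, Gb, Db.
Shared: Gb, Db.

Gb – Db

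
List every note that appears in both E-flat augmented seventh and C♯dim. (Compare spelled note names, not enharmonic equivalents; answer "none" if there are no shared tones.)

E-flat augmented seventh: Eb G B Db
C♯dim: C# E G
Common to both → G.

G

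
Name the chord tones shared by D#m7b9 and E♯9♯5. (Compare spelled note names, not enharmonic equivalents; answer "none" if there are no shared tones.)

D#m7b9: D♯ F♯ A♯ C♯ E
E♯9♯5: E♯ G𝄪 B𝄪 D♯ F𝄪
Common to both → D♯.

D♯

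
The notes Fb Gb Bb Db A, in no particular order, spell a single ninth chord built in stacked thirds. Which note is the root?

Gb

Stacking in thirds gives Gb – Bb – Db – Fb – A, so Gb is the root — Gb dominant seventh sharp nine.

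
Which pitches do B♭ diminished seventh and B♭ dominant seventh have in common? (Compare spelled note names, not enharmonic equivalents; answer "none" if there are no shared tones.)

B♭ diminished seventh: B-flat D-flat F-flat A-double-flat
B♭ dominant seventh: B-flat D F A-flat
Common to both → B-flat.

B-flat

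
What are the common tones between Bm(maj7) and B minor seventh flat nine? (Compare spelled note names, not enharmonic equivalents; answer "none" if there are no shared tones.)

Bm(maj7) = B, D, F#, A#.
B minor seventh flat nine = B, D, F#, A, C.
Shared: B, D, F#.

B, D, F#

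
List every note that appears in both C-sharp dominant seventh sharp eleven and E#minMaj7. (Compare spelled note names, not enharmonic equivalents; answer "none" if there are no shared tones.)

C-sharp dominant seventh sharp eleven: C♯ E♯ G♯ B F𝄪
E#minMaj7: E♯ G♯ B♯ D𝄪
Common to both → E♯, G♯.

E♯ G♯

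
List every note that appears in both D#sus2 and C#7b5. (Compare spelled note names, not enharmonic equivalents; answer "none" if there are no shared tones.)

D#sus2 = D#, E#, A#.
C#7b5 = C#, E#, G, B.
Shared: E#.

E#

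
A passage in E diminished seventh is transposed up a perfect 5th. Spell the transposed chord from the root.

E up a perfect 5th → B. New chord: B diminished seventh.
root → B
3rd (minor 3rd) → D
5th (diminished 5th) → F
7th (diminished 7th) → Ab

B  D  F  Ab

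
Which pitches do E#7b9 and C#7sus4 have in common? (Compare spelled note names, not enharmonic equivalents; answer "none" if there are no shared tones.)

F♯

E#7b9 = E♯, G𝄪, B♯, D♯, F♯.
C#7sus4 = C♯, F♯, G♯, B.
Shared: F♯.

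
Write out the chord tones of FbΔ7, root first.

FbΔ7 is a major seventh built on Fb.
Root: Fb
Major 3rd (3rd): Ab
Perfect 5th (5th): Cb
Major 7th (7th): Eb

Fb Ab Cb Eb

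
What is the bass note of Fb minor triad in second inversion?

Cb

Fb minor triad = Fb–Abb–Cb. Second inversion → fifth in the bass = Cb.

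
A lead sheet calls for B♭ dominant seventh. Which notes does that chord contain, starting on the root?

B♭ dominant seventh is a dominant seventh built on Bb.
- root: Bb
- major 3rd: D
- perfect 5th: F
- minor 7th: Ab

Bb, D, F, Ab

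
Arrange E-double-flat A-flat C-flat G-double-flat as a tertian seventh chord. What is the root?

Arranged so that each adjacent pair is a third by letter name: A-flat – C-flat – E-double-flat – G-double-flat.
The bottom of that stack, A-flat, is the root (this is A-flat diminished seventh).

A-flat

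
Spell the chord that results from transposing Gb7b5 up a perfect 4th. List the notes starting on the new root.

Transposed root: Gb → Cb (perfect 4th up). So we spell Cb dominant seventh flat five:
Root: Cb
Major 3rd (3rd): Eb
Diminished 5th (5th): Gbb
Minor 7th (7th): Bbb

Cb  Eb  Gbb  Bbb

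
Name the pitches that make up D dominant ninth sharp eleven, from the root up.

D F# A C E G#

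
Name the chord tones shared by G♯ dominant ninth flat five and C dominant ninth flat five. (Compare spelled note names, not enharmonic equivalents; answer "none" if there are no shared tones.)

D

G♯ dominant ninth flat five = G-sharp, B-sharp, D, F-sharp, A-sharp.
C dominant ninth flat five = C, E, G-flat, B-flat, D.
Shared: D.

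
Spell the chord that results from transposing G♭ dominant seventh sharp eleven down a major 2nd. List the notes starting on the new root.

F♭, A♭, C♭, E𝄫, B♭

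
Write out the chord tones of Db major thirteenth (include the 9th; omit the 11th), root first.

Db, F, Ab, C, Eb, Bb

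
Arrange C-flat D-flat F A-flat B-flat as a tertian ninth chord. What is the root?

Arranged so that each adjacent pair is a third by letter name: B-flat – D-flat – F – A-flat – C-flat.
The bottom of that stack, B-flat, is the root (this is B-flat minor seventh flat nine).

B-flat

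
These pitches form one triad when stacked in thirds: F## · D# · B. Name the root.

Stacking in thirds gives B – D# – F##, so B is the root — B augmented triad.

B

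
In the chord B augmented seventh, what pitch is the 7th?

A

B augmented seventh is built on B; its 7th is a minor 7th above the root.
A seventh above B uses the letter A, and the minor 7th above B is A.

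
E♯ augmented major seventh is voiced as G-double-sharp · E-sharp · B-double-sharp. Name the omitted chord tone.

The full E♯ augmented major seventh chord is E-sharp, G-double-sharp, B-double-sharp, D-double-sharp.
Comparing with the voicing, the major 7th (7th) — D-double-sharp — is absent.

D-double-sharp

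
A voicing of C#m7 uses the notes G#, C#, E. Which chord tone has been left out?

B

The full C#m7 chord is C#, E, G#, B.
Comparing with the voicing, the minor 7th (7th) — B — is absent.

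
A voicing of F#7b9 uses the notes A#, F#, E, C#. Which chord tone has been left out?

F#7b9 = F#, A#, C#, E, G. The voicing lacks the 9th (minor 9th), G.

G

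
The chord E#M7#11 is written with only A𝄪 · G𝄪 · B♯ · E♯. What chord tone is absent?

The full E#M7#11 chord is E♯, G𝄪, B♯, D𝄪, A𝄪.
Comparing with the voicing, the major 7th (7th) — D𝄪 — is absent.

D𝄪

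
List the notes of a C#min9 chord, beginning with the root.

C#min9 is a minor ninth built on C♯.
C♯ — root
E — minor 3rd
G♯ — perfect 5th
B — minor 7th
D♯ — major 9th

C♯, E, G♯, B, D♯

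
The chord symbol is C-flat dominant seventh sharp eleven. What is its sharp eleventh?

C-flat dominant seventh sharp eleven is built on C-flat; its 11th is an augmented 11th above the root.
A fourth above C uses the letter F, and the augmented 11th above C-flat is F.

F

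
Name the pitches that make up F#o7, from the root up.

F#o7: diminished seventh on F♯.
Root: F♯
Minor 3rd (3rd): A
Diminished 5th (5th): C
Diminished 7th (7th): E♭

F♯ – A – C – E♭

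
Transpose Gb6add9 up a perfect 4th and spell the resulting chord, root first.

Cb, Eb, Gb, Ab, Db

Gb up a perfect 4th → Cb. New chord: Cb six-nine.
root → Cb
3rd (major 3rd) → Eb
5th (perfect 5th) → Gb
6th (major 6th) → Ab
9th (major 9th) → Db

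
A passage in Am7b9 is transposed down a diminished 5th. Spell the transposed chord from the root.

A down a diminished 5th → D#. New chord: D# minor seventh flat nine.
root → D#
3rd (minor 3rd) → F#
5th (perfect 5th) → A#
7th (minor 7th) → C#
9th (minor 9th) → E

D# – F# – A# – C# – E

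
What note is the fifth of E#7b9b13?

B#

E#7b9b13 is built on E#; its 5th is a perfect 5th above the root.
A fifth above E uses the letter B, and the perfect 5th above E# is B#.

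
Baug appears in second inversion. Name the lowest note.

Baug in root position is B–D#–F##.
Second inversion places the fifth in the bass, which is F##.

F##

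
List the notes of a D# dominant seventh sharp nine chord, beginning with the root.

D#, F##, A#, C#, E##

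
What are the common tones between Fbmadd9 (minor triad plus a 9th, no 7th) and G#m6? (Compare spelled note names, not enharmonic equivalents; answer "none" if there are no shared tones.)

none

Fbmadd9 = Fb, Abb, Cb, Gb.
G#m6 = G#, B, D#, E#.
Shared: none.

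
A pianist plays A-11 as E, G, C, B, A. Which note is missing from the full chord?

A-11 = A, C, E, G, B, D. The voicing lacks the 11th (perfect 11th), D.

D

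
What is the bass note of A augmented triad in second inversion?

A augmented triad = A–C-sharp–E-sharp. Second inversion → fifth in the bass = E-sharp.

E-sharp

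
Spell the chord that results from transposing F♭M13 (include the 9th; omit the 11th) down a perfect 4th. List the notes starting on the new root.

A perfect 4th down from F♭ is C♭, so the new chord is C♭ major thirteenth.
- root: C♭
- major 3rd: E♭
- perfect 5th: G♭
- major 7th: B♭
- major 9th: D♭
- major 13th: A♭

C♭, E♭, G♭, B♭, D♭, A♭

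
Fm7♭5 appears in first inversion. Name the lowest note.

Fm7♭5 in root position is F–A♭–C♭–E♭.
First inversion places the third in the bass, which is A♭.

A♭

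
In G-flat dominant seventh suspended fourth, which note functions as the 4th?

C-flat

Root of G-flat dominant seventh suspended fourth = G-flat. The 4th is a perfect 4th: G-flat up a perfect 4th → C-flat.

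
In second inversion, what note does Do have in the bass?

Do = D–F–Ab. Second inversion → fifth in the bass = Ab.

Ab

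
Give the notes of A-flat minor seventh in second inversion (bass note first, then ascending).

A-flat minor seventh = A-flat–C-flat–E-flat–G-flat; second inversion → fifth (E-flat) lowest.

E-flat – G-flat – A-flat – C-flat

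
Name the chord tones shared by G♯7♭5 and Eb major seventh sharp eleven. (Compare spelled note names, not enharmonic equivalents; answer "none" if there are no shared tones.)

D

G♯7♭5: G# B# D F#
Eb major seventh sharp eleven: Eb G Bb D A
Common to both → D.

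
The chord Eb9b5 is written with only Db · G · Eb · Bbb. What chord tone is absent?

F

Eb9b5 = Eb, G, Bbb, Db, F. The voicing lacks the 9th (major 9th), F.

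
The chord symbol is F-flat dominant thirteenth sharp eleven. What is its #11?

B-flat

F-flat dominant thirteenth sharp eleven is built on F-flat; its 11th is an augmented 11th above the root.
A fourth above F uses the letter B, and the augmented 11th above F-flat is B-flat.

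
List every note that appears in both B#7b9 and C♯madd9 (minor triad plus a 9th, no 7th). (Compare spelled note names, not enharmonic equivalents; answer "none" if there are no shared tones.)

B#7b9: B# D## F## A# C#
C♯madd9: C# E G# D#
Common to both → C#.

C#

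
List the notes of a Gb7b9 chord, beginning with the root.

Gb7b9 is a dominant seventh flat nine built on Gb.
- root: Gb
- major 3rd: Bb
- perfect 5th: Db
- minor 7th: Fb
- minor 9th: Abb

Gb Bb Db Fb Abb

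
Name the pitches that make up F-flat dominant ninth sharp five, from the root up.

F-flat A-flat C E-double-flat G-flat

F-flat dominant ninth sharp five is a dominant ninth sharp five built on F-flat.
- root: F-flat
- major 3rd: A-flat
- augmented 5th: C
- minor 7th: E-double-flat
- major 9th: G-flat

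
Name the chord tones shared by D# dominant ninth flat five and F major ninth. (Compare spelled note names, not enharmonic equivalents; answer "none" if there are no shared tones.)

D# dominant ninth flat five: D-sharp F-double-sharp A C-sharp E-sharp
F major ninth: F A C E G
Common to both → A.

A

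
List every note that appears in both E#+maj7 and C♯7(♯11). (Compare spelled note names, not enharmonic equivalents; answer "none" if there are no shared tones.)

E#

E#+maj7: E# G## B## D##
C♯7(♯11): C# E# G# B F##
Common to both → E#.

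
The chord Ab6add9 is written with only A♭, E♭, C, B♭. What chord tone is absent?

Ab6add9 = A♭, C, E♭, F, B♭. The voicing lacks the 6th (major 6th), F.

F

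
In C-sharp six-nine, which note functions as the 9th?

D-sharp

Root of C-sharp six-nine = C-sharp. The 9th is a major 9th: C-sharp up a major 9th → D-sharp.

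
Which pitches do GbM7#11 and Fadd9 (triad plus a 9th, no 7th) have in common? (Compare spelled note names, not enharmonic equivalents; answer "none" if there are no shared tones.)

F, C

GbM7#11: Gb Bb Db F C
Fadd9: F A C G
Common to both → F, C.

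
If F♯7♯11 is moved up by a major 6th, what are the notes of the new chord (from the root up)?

D# – F## – A# – C# – G##

F# up a major 6th → D#. New chord: D# dominant seventh sharp eleven.
root → D#
3rd (major 3rd) → F##
5th (perfect 5th) → A#
7th (minor 7th) → C#
11th (augmented 11th) → G##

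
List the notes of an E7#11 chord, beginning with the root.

E7#11 is a dominant seventh sharp eleven built on E.
Root: E
Major 3rd (3rd): G♯
Perfect 5th (5th): B
Minor 7th (7th): D
Augmented 11th (11th): A♯

E – G♯ – B – D – A♯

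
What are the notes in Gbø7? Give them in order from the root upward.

Gbø7: half-diminished seventh on Gb.
root → Gb
3rd (minor 3rd) → Bbb
5th (diminished 5th) → Dbb
7th (minor 7th) → Fb

Gb, Bbb, Dbb, Fb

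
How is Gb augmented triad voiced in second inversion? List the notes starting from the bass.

D, G-flat, B-flat

In root position, Gb augmented triad is G-flat–B-flat–D.
Second inversion puts the fifth (D) in the bass.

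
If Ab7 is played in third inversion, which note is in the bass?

Gb

Ab7 = Ab–C–Eb–Gb. Third inversion → seventh in the bass = Gb.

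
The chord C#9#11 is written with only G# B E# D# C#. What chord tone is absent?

The full C#9#11 chord is C#, E#, G#, B, D#, F##.
Comparing with the voicing, the augmented 11th (11th) — F## — is absent.

F##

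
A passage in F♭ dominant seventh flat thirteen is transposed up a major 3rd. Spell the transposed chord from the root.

Fb up a major 3rd → Ab. New chord: Ab dominant seventh flat thirteen.
- root: Ab
- major 3rd: C
- perfect 5th: Eb
- minor 7th: Gb
- minor 13th: Fb

Ab – C – Eb – Gb – Fb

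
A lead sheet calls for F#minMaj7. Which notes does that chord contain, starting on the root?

F#  A  C#  E#

F#minMaj7: minor-major seventh on F#.
Root: F#
Minor 3rd (3rd): A
Perfect 5th (5th): C#
Major 7th (7th): E#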